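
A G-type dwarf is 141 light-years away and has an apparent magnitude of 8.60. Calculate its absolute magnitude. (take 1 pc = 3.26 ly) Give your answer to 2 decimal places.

M ≈ 5.42

d = 141 ly / 3.26 = 43.25 pc
5 log₁₀(d/10 pc) = 5 log₁₀(43.25) − 5 = 3.180
M = m − 5 log₁₀(d/10) = 8.60 − 3.180 = 5.420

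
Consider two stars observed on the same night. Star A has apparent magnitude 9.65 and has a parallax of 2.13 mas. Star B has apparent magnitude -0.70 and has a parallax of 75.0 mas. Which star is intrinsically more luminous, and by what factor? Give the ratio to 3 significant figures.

Star B is more luminous, by a factor of 11.1.

Star A: p = 2.13 mas = 2.13×10^-3″ → d = 1/p = 469.5 pc
Star A: M = m − 5 log₁₀ d + 5 = 9.65 − 5·2.6716 + 5 = 1.292
Star B: p = 75.0 mas = 0.0750″ → d = 1/p = 13.33 pc
Star B: M = m − 5 log₁₀ d + 5 = -0.70 − 5·1.1249 + 5 = -1.325
ΔM = M_A − M_B = 1.292 − (-1.325) = 2.617; smaller M is more luminous → Star B.
L ratio = 10^(0.4 |ΔM|) = 10^1.047 = 11.13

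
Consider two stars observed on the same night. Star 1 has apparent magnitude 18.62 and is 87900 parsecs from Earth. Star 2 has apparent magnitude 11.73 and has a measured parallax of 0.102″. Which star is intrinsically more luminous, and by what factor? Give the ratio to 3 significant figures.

Star 1: M = m − 5 log₁₀ d + 5 = 18.62 − 5·4.9440 + 5 = -1.100
Star 2: d = 1/p = 1/0.102″ = 9.804 pc
Star 2: M = m − 5 log₁₀ d + 5 = 11.73 − 5·0.9914 + 5 = 11.773
ΔM = M_1 − M_2 = -1.100 − (11.773) = -12.873; smaller M is more luminous → Star 1.
L ratio = 10^(0.4 |ΔM|) = 10^5.149 = 141000

Star 1 is more luminous, by a factor of 141000.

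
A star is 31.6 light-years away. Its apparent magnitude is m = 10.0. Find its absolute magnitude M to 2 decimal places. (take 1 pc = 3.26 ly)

d = 31.6 ly / 3.26 = 9.693 pc
5 log₁₀(d/10 pc) = 5 log₁₀(9.693) − 5 = -0.068
M = m − 5 log₁₀(d/10) = 10.0 + 0.068 = 10.068

M ≈ 10.07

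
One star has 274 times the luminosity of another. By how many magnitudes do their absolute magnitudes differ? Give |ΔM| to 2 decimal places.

|ΔM| ≈ 6.09

Pogson: ΔM = −2.5 log₁₀(ratio) = −2.5 log₁₀(274) = −2.5 × 2.4378 = -6.094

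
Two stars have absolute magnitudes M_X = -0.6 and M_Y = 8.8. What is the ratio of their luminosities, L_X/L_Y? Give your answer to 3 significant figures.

ΔM = M_X − M_Y = -9.4
L_X/L_Y = 10^(−0.4 ΔM) = 10^3.760 = 5754

L_X/L_Y ≈ 5750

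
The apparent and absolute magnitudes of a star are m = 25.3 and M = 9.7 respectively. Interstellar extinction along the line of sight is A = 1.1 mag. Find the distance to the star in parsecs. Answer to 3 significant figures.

d ≈ 7940 pc

m − M = 5 log₁₀(d/10 pc) + A  ⇒  25.3 − (9.7) − 1.1 = 5 log₁₀(d/10)
14.500 = 5 log₁₀(d/10)
log₁₀ d = (m − M − A)/5 + 1 = 3.9000
d = 10^3.9000 = 7943 pc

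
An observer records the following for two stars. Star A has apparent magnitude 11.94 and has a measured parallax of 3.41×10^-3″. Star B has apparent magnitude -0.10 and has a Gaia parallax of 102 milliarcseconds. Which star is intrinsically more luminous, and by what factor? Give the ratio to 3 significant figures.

Star B is more luminous, by a factor of 73.2.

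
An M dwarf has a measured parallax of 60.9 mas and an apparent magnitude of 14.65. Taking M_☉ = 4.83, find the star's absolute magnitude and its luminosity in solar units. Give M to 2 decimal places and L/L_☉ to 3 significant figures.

d = 1/p = 1000/60.9 mas = 16.42 pc
M = m − 5 log₁₀ d + 5 = 14.65 − 5·1.2154 + 5 = 13.573
M − M_☉ = 13.573 − 4.83 = 8.743
L/L_☉ = 10^(−0.4 × 8.743) = 3.182×10^-4

M ≈ 13.57; L/L_☉ ≈ 3.18×10^-4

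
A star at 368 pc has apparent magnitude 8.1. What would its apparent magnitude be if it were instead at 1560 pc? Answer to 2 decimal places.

Flux ∝ 1/d², so Δm = 5 log₁₀(d₂/d₁) = 5 log₁₀(1560/368) = 3.136
m₂ = m₁ + Δm = 8.1 + (3.136) = 11.236

m ≈ 11.24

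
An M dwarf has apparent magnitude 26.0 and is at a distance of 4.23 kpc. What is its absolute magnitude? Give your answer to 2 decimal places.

M ≈ 12.87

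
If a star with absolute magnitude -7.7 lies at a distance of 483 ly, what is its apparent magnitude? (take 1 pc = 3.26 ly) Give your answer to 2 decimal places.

d = 483 ly / 3.26 = 148.2 pc
m = M + 5 log₁₀ d − 5 = -7.7 + 5·2.1707 − 5 = -1.846

m ≈ -1.85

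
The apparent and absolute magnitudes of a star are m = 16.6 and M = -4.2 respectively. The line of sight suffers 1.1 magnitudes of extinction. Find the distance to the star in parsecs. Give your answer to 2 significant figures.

m − M = 5 log₁₀(d/10 pc) + A  ⇒  16.6 − (-4.2) − 1.1 = 5 log₁₀(d/10)
19.700 = 5 log₁₀(d/10)
log₁₀ d = (m − M − A)/5 + 1 = 4.9400
d = 10^4.9400 = 87100 pc

d ≈ 87000 pc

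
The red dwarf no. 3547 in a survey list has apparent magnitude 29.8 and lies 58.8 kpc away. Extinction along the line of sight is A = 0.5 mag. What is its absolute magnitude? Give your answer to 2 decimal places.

d = 58.8 kpc = 58800 pc
5 log₁₀(d/10 pc) = 5 log₁₀(58800) − 5 = 18.847
M = m − 5 log₁₀(d/10) − A = 29.8 − 18.847 − 0.5 = 10.453

M ≈ 10.45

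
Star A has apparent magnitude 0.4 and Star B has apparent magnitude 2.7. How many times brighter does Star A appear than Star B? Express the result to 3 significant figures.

Magnitude difference = -2.3
Flux ratio = 10^(−0.4 Δm) = 10^(−0.4 × -2.3) = 10^0.920 = 8.318

8.32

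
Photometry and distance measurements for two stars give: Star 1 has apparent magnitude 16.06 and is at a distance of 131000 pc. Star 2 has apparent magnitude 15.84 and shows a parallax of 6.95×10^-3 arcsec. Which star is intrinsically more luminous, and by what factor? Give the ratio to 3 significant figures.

Star 1: M = m − 5 log₁₀ d + 5 = 16.06 − 5·5.1173 + 5 = -4.526
Star 2: d = 1/p = 1/6.95×10^-3″ = 143.9 pc
Star 2: M = m − 5 log₁₀ d + 5 = 15.84 − 5·2.1580 + 5 = 10.050
ΔM = M_1 − M_2 = -4.526 − (10.050) = -14.576; smaller M is more luminous → Star 1.
L ratio = 10^(0.4 |ΔM|) = 10^5.831 = 676900

Star 1 is more luminous, by a factor of 677000.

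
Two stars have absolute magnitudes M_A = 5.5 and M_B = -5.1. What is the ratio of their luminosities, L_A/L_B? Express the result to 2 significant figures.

L_A/L_B ≈ 5.8×10^-5

ΔM = M_A − M_B = 10.6
L_A/L_B = 10^(−0.4 ΔM) = 10^-4.240 = 5.754×10^-5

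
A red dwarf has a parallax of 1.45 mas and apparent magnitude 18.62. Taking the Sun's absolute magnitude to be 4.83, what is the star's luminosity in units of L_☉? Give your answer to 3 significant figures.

L/L_☉ ≈ 0.0145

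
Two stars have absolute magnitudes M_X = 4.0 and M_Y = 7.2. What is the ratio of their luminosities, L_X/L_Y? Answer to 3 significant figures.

ΔM = M_X − M_Y = -3.2
L_X/L_Y = 10^(−0.4 ΔM) = 10^1.280 = 19.05

L_X/L_Y ≈ 19.1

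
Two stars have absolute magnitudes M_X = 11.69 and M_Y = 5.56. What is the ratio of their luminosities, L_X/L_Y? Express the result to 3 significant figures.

L_X/L_Y ≈ 3.53×10^-3

ΔM = M_X − M_Y = 6.13
L_X/L_Y = 10^(−0.4 ΔM) = 10^-2.452 = 3.532×10^-3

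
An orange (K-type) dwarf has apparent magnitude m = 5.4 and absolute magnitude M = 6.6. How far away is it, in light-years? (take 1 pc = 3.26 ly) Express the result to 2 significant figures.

μ = m − M = -1.200
m − M = 5 log₁₀ d − 5
log₁₀ d = (m − M)/5 + 1 = 0.7600
d = 10^0.7600 = 5.754 pc
= 18.76 ly

d ≈ 19 ly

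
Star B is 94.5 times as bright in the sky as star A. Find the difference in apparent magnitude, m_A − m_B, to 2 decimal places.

Pogson: Δm = −2.5 log₁₀(ratio) = −2.5 log₁₀(94.5) = −2.5 × 1.9754 = -4.939
Star B is brighter so has the smaller magnitude: m_A − m_B is positive.

m_A − m_B ≈ 4.94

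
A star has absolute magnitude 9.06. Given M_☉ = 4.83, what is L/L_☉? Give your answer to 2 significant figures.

M − M_☉ = 9.06 − 4.83 = 4.230
L/L_☉ = 10^(−0.4 (M − M_☉)) = 10^-1.692 = 0.02032

L/L_☉ ≈ 0.020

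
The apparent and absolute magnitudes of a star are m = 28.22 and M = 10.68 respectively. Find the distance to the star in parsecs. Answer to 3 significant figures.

Distance modulus: m − M = 28.22 − (10.68) = 17.540
m − M = 5 log₁₀ d − 5
log₁₀ d = (m − M)/5 + 1 = 4.5080
d = 10^4.5080 = 32210 pc

d ≈ 32200 pc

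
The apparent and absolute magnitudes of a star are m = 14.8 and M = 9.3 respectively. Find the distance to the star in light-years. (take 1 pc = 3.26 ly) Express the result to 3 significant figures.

μ = m − M = 5.500
m − M = 5 log₁₀ d − 5
log₁₀ d = (m − M)/5 + 1 = 2.1000
d = 10^2.1000 = 125.9 pc
= 410.4 ly

d ≈ 410 ly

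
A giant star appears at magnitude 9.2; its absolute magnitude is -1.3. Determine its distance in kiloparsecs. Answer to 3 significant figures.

Distance modulus: m − M = 9.2 − (-1.3) = 10.500
m − M = 5 log₁₀ d − 5
log₁₀ d = (m − M)/5 + 1 = 3.1000
d = 10^3.1000 = 1259 pc
= 1.259 kpc

d ≈ 1.26 kpc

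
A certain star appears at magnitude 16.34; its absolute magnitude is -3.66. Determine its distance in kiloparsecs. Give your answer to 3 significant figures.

μ = m − M = 20.000
m − M = 5 log₁₀ d − 5
log₁₀ d = (m − M)/5 + 1 = 5.0000
d = 10^5.0000 = 100000 pc
= 100.0 kpc

d ≈ 100 kpc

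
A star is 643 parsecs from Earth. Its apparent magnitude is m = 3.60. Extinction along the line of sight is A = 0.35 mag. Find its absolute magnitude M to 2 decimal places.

M ≈ -5.79

5 log₁₀(d/10 pc) = 5 log₁₀(643.0) − 5 = 9.041
M = m − 5 log₁₀(d/10) − A = 3.60 − 9.041 − 0.35 = -5.791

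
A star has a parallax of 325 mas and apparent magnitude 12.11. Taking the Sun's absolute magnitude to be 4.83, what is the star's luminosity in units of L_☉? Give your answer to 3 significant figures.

d = 1/p = 1000/325 mas = 3.077 pc
M = m − 5 log₁₀ d + 5 = 12.11 − 5·0.4881 + 5 = 14.669
M − M_☉ = 14.669 − 4.83 = 9.839
L/L_☉ = 10^(−0.4 × 9.839) = 1.159×10^-4

L/L_☉ ≈ 1.16×10^-4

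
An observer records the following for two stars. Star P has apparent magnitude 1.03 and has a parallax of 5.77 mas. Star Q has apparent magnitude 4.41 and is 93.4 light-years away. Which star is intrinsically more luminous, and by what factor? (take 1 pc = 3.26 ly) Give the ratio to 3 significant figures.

Star P: p = 5.77 mas = 5.77×10^-3″ → d = 1/p = 173.3 pc
Star P: M = m − 5 log₁₀ d + 5 = 1.03 − 5·2.2388 + 5 = -5.164
Star Q: d = 93.4 ly / 3.26 = 28.65 pc
Star Q: M = m − 5 log₁₀ d + 5 = 4.41 − 5·1.4571 + 5 = 2.124
ΔM = M_P − M_Q = -5.164 − (2.124) = -7.288; smaller M is more luminous → Star P.
L ratio = 10^(0.4 |ΔM|) = 10^2.915 = 823.0

Star P is more luminous, by a factor of 823.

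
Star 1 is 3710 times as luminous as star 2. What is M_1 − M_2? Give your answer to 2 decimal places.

Pogson: ΔM = −2.5 log₁₀(ratio) = −2.5 log₁₀(3710) = −2.5 × 3.5694 = -8.923
Star 1 is brighter, so it has the smaller magnitude: the difference is negative.

M_1 − M_2 ≈ -8.92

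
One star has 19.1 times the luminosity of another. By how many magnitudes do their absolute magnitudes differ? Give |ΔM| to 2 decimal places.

|ΔM| ≈ 3.20

Pogson: ΔM = −2.5 log₁₀(ratio) = −2.5 log₁₀(19.1) = −2.5 × 1.2810 = -3.203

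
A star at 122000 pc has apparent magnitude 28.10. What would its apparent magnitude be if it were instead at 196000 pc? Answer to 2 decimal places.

m ≈ 29.13

Flux ∝ 1/d², so Δm = 5 log₁₀(d₂/d₁) = 5 log₁₀(196000/122000) = 1.029
m₂ = m₁ + Δm = 28.10 + (1.029) = 29.129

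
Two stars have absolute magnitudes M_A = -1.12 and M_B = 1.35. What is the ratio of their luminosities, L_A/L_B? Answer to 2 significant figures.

ΔM = M_A − M_B = -2.47
L_A/L_B = 10^(−0.4 ΔM) = 10^0.988 = 9.727

L_A/L_B ≈ 9.7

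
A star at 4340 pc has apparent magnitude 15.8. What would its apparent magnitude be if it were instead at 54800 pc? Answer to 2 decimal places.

m ≈ 21.31

Flux ∝ 1/d², so Δm = 5 log₁₀(d₂/d₁) = 5 log₁₀(54800/4340) = 5.506
m₂ = m₁ + Δm = 15.8 + (5.506) = 21.306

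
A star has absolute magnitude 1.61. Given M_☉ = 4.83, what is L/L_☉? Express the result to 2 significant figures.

M − M_☉ = 1.61 − 4.83 = -3.220
L/L_☉ = 10^(−0.4 (M − M_☉)) = 10^1.288 = 19.41

L/L_☉ ≈ 19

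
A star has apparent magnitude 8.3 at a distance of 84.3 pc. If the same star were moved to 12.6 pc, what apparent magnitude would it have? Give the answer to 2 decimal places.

Flux ∝ 1/d², so Δm = 5 log₁₀(d₂/d₁) = 5 log₁₀(12.6/84.3) = -4.127
m₂ = m₁ + Δm = 8.3 + (-4.127) = 4.173

m ≈ 4.17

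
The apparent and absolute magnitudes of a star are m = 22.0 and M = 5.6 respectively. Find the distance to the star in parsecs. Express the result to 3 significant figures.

μ = m − M = 16.400
m − M = 5 log₁₀ d − 5
log₁₀ d = (m − M)/5 + 1 = 4.2800
d = 10^4.2800 = 19050 pc

d ≈ 19100 pc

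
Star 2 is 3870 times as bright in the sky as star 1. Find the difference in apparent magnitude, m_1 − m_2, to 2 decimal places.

m_1 − m_2 ≈ 8.97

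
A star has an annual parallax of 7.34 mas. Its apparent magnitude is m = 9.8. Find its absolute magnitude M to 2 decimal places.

M ≈ 4.13

p = 7.34 mas = 7.34×10^-3″ → d = 1/p = 136.2 pc
5 log₁₀(d/10 pc) = 5 log₁₀(136.2) − 5 = 5.672
M = m − 5 log₁₀(d/10) = 9.8 − 5.672 = 4.128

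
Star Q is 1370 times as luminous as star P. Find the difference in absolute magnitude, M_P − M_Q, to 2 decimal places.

M_P − M_Q ≈ 7.84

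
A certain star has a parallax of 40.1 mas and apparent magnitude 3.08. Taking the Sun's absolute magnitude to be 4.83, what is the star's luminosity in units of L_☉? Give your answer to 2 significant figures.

L/L_☉ ≈ 31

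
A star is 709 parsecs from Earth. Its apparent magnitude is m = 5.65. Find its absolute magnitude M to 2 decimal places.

M ≈ -3.60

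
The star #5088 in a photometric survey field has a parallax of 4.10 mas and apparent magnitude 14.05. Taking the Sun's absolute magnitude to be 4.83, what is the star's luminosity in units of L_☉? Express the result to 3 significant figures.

d = 1/p = 1000/4.10 mas = 243.9 pc
M = m − 5 log₁₀ d + 5 = 14.05 − 5·2.3872 + 5 = 7.114
M − M_☉ = 7.114 − 4.83 = 2.284
L/L_☉ = 10^(−0.4 × 2.284) = 0.1220

L/L_☉ ≈ 0.122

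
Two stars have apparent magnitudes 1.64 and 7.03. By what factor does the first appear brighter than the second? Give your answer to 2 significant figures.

Δm = 1.64 − (7.03) = -5.39
Flux ratio = 10^(−0.4 Δm) = 10^(−0.4 × -5.39) = 10^2.156 = 143.2

140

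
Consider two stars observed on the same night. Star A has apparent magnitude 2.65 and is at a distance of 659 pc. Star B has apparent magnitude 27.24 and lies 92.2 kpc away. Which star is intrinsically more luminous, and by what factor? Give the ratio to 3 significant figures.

Star A is more luminous, by a factor of 350000.

Star A: M = m − 5 log₁₀ d + 5 = 2.65 − 5·2.8189 + 5 = -6.444
Star B: d = 92.2 kpc = 92200 pc
Star B: M = m − 5 log₁₀ d + 5 = 27.24 − 5·4.9647 + 5 = 7.416
ΔM = M_A − M_B = -6.444 − (7.416) = -13.861; smaller M is more luminous → Star A.
L ratio = 10^(0.4 |ΔM|) = 10^5.544 = 350200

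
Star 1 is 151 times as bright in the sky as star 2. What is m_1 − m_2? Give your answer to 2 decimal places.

Pogson: Δm = −2.5 log₁₀(ratio) = −2.5 log₁₀(151) = −2.5 × 2.1790 = -5.447
Star 1 is brighter, so it has the smaller magnitude: the difference is negative.

m_1 − m_2 ≈ -5.45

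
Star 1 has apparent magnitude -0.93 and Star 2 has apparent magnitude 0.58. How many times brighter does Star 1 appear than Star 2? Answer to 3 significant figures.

Magnitude difference = -1.51
Flux ratio = 10^(−0.4 Δm) = 10^(−0.4 × -1.51) = 10^0.604 = 4.018

4.02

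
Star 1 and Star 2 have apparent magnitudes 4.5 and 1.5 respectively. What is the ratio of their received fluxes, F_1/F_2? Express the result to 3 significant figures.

Magnitude difference = 3.0
Flux ratio = 10^(−0.4 Δm) = 10^(−0.4 × 3.0) = 10^-1.200 = 0.06310

F_1/F_2 ≈ 0.0631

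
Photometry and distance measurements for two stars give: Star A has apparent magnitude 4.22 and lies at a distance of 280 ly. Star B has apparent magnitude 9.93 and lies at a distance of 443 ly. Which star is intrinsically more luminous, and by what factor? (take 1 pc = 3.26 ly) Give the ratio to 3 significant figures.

Star A is more luminous, by a factor of 76.8.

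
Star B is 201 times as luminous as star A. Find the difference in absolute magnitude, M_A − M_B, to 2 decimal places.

M_A − M_B ≈ 5.76

Pogson: ΔM = −2.5 log₁₀(ratio) = −2.5 log₁₀(201) = −2.5 × 2.3032 = -5.758
Star B is brighter so has the smaller magnitude: M_A − M_B is positive.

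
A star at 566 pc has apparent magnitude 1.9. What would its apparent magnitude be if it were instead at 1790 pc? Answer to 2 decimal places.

m ≈ 4.40

Flux ∝ 1/d², so Δm = 5 log₁₀(d₂/d₁) = 5 log₁₀(1790/566) = 2.500
m₂ = m₁ + Δm = 1.9 + (2.500) = 4.400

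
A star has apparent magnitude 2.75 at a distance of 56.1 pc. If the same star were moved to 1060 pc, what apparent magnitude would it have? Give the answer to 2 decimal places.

m ≈ 9.13

Flux ∝ 1/d², so Δm = 5 log₁₀(d₂/d₁) = 5 log₁₀(1060/56.1) = 6.382
m₂ = m₁ + Δm = 2.75 + (6.382) = 9.132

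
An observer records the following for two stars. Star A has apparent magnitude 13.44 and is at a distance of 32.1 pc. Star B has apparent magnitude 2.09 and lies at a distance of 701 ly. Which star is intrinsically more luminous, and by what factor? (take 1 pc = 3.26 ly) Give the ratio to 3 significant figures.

Star B is more luminous, by a factor of 1.56×10^6.

Star A: M = m − 5 log₁₀ d + 5 = 13.44 − 5·1.5065 + 5 = 10.907
Star B: d = 701 ly / 3.26 = 215.0 pc
Star B: M = m − 5 log₁₀ d + 5 = 2.09 − 5·2.3325 + 5 = -4.573
ΔM = M_A − M_B = 10.907 − (-4.573) = 15.480; smaller M is more luminous → Star B.
L ratio = 10^(0.4 |ΔM|) = 10^6.192 = 1.556×10^6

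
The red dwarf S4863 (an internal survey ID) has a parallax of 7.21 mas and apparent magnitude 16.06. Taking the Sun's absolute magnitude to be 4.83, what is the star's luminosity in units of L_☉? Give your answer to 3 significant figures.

d = 1/p = 1000/7.21 mas = 138.7 pc
M = m − 5 log₁₀ d + 5 = 16.06 − 5·2.1421 + 5 = 10.350
M − M_☉ = 10.350 − 4.83 = 5.520
L/L_☉ = 10^(−0.4 × 5.520) = 6.196×10^-3

L/L_☉ ≈ 6.20×10^-3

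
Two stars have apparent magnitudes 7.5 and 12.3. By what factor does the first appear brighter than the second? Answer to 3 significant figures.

Δm = 7.5 − (12.3) = -4.8
Flux ratio = 10^(−0.4 Δm) = 10^(−0.4 × -4.8) = 10^1.920 = 83.18

83.2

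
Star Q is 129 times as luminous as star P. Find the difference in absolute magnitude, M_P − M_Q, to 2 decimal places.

Pogson: ΔM = −2.5 log₁₀(ratio) = −2.5 log₁₀(129) = −2.5 × 2.1106 = -5.276
Star Q is brighter so has the smaller magnitude: M_P − M_Q is positive.

M_P − M_Q ≈ 5.28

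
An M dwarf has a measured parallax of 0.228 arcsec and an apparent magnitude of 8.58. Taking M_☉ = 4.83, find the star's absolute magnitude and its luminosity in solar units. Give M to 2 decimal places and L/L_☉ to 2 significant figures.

M ≈ 10.37; L/L_☉ ≈ 6.1×10^-3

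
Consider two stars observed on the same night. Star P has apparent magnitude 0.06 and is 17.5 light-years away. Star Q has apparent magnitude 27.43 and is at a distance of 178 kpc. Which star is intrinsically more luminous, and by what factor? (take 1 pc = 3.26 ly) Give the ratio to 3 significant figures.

Star P is more luminous, by a factor of 80.7.

Star P: d = 17.5 ly / 3.26 = 5.368 pc
Star P: M = m − 5 log₁₀ d + 5 = 0.06 − 5·0.7298 + 5 = 1.411
Star Q: d = 178 kpc = 178000 pc
Star Q: M = m − 5 log₁₀ d + 5 = 27.43 − 5·5.2504 + 5 = 6.178
ΔM = M_P − M_Q = 1.411 − (6.178) = -4.767; smaller M is more luminous → Star P.
L ratio = 10^(0.4 |ΔM|) = 10^1.907 = 80.69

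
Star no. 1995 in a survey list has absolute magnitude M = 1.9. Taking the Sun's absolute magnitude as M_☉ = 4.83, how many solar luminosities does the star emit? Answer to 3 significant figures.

M − M_☉ = 1.9 − 4.83 = -2.930
L/L_☉ = 10^(−0.4 (M − M_☉)) = 10^1.172 = 14.86

L/L_☉ ≈ 14.9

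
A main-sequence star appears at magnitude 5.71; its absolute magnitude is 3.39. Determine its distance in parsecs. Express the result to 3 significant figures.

μ = m − M = 2.320
m − M = 5 log₁₀ d − 5
log₁₀ d = (m − M)/5 + 1 = 1.4640
d = 10^1.4640 = 29.11 pc

d ≈ 29.1 pc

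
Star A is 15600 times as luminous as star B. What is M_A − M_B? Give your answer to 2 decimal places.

Pogson: ΔM = −2.5 log₁₀(ratio) = −2.5 log₁₀(15600) = −2.5 × 4.1931 = -10.483
Star A is brighter, so it has the smaller magnitude: the difference is negative.

M_A − M_B ≈ -10.48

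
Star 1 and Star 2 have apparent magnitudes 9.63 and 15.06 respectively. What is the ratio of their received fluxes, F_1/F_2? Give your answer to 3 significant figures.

F_1/F_2 ≈ 149

Δm = 9.63 − (15.06) = -5.43
Flux ratio = 10^(−0.4 Δm) = 10^(−0.4 × -5.43) = 10^2.172 = 148.6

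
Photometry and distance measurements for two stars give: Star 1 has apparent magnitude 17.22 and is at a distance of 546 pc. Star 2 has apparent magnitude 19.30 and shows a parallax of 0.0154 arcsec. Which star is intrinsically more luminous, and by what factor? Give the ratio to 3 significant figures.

Star 1 is more luminous, by a factor of 480.

Star 1: M = m − 5 log₁₀ d + 5 = 17.22 − 5·2.7372 + 5 = 8.534
Star 2: d = 1/p = 1/0.0154″ = 64.94 pc
Star 2: M = m − 5 log₁₀ d + 5 = 19.30 − 5·1.8125 + 5 = 15.238
ΔM = M_1 − M_2 = 8.534 − (15.238) = -6.704; smaller M is more luminous → Star 1.
L ratio = 10^(0.4 |ΔM|) = 10^2.681 = 480.2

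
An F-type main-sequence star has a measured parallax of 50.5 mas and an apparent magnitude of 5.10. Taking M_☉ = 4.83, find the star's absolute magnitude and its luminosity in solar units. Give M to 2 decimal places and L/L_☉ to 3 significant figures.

d = 1/p = 1000/50.5 mas = 19.80 pc
M = m − 5 log₁₀ d + 5 = 5.10 − 5·1.2967 + 5 = 3.616
M − M_☉ = 3.616 − 4.83 = -1.214
L/L_☉ = 10^(−0.4 × -1.214) = 3.058

M ≈ 3.62; L/L_☉ ≈ 3.06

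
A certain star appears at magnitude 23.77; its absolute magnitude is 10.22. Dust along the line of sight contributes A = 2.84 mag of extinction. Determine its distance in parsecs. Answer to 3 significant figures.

m − M = 5 log₁₀(d/10 pc) + A  ⇒  23.77 − (10.22) − 2.84 = 5 log₁₀(d/10)
10.710 = 5 log₁₀(d/10)
log₁₀ d = (m − M − A)/5 + 1 = 3.1420
d = 10^3.1420 = 1387 pc

d ≈ 1390 pc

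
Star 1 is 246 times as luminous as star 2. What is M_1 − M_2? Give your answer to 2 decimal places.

Pogson: ΔM = −2.5 log₁₀(ratio) = −2.5 log₁₀(246) = −2.5 × 2.3909 = -5.977
Star 1 is brighter, so it has the smaller magnitude: the difference is negative.

M_1 − M_2 ≈ -5.98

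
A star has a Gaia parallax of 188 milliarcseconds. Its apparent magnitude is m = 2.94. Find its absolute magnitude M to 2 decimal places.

p = 188 mas = 0.188″ → d = 1/p = 5.319 pc
5 log₁₀(d/10 pc) = 5 log₁₀(5.319) − 5 = -1.371
M = m − 5 log₁₀(d/10) = 2.94 + 1.371 = 4.311

M ≈ 4.31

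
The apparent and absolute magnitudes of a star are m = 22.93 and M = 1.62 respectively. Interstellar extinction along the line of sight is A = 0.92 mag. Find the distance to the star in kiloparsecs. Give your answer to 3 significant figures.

d ≈ 120 kpc

m − M = 5 log₁₀(d/10 pc) + A  ⇒  22.93 − (1.62) − 0.92 = 5 log₁₀(d/10)
20.390 = 5 log₁₀(d/10)
log₁₀ d = (m − M − A)/5 + 1 = 5.0780
d = 10^5.0780 = 119700 pc
= 119.7 kpc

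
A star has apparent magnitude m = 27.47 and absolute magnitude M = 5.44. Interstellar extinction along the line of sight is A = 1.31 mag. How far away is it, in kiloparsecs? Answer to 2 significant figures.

d ≈ 140 kpc

m − M = 5 log₁₀(d/10 pc) + A  ⇒  27.47 − (5.44) − 1.31 = 5 log₁₀(d/10)
20.720 = 5 log₁₀(d/10)
log₁₀ d = (m − M − A)/5 + 1 = 5.1440
d = 10^5.1440 = 139300 pc
= 139.3 kpc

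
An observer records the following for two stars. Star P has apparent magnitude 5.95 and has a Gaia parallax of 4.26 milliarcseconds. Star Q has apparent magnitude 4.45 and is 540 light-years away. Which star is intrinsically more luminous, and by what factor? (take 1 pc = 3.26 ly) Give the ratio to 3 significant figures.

Star Q is more luminous, by a factor of 1.98.

Star P: p = 4.26 mas = 4.26×10^-3″ → d = 1/p = 234.7 pc
Star P: M = m − 5 log₁₀ d + 5 = 5.95 − 5·2.3706 + 5 = -0.903
Star Q: d = 540 ly / 3.26 = 165.6 pc
Star Q: M = m − 5 log₁₀ d + 5 = 4.45 − 5·2.2192 + 5 = -1.646
ΔM = M_P − M_Q = -0.903 − (-1.646) = 0.743; smaller M is more luminous → Star Q.
L ratio = 10^(0.4 |ΔM|) = 10^0.297 = 1.982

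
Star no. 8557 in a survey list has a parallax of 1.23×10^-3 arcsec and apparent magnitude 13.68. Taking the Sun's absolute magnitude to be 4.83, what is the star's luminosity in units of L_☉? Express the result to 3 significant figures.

L/L_☉ ≈ 1.91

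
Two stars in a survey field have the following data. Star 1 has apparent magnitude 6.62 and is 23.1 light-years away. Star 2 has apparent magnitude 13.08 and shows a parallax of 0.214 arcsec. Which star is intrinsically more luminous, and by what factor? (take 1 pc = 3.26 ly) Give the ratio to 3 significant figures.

Star 1: d = 23.1 ly / 3.26 = 7.086 pc
Star 1: M = m − 5 log₁₀ d + 5 = 6.62 − 5·0.8504 + 5 = 7.368
Star 2: d = 1/p = 1/0.214″ = 4.673 pc
Star 2: M = m − 5 log₁₀ d + 5 = 13.08 − 5·0.6696 + 5 = 14.732
ΔM = M_1 − M_2 = 7.368 − (14.732) = -7.364; smaller M is more luminous → Star 1.
L ratio = 10^(0.4 |ΔM|) = 10^2.946 = 882.3

Star 1 is more luminous, by a factor of 882.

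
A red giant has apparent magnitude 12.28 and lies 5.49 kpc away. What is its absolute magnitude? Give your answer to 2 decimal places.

d = 5.49 kpc = 5490 pc
5 log₁₀(d/10 pc) = 5 log₁₀(5490) − 5 = 13.698
M = m − 5 log₁₀(d/10) = 12.28 − 13.698 = -1.418

M ≈ -1.42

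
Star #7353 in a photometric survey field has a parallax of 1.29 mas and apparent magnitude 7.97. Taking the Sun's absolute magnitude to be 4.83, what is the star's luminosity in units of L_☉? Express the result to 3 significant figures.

d = 1/p = 1000/1.29 mas = 775.2 pc
M = m − 5 log₁₀ d + 5 = 7.97 − 5·2.8894 + 5 = -1.477
M − M_☉ = -1.477 − 4.83 = -6.307
L/L_☉ = 10^(−0.4 × -6.307) = 333.3

L/L_☉ ≈ 333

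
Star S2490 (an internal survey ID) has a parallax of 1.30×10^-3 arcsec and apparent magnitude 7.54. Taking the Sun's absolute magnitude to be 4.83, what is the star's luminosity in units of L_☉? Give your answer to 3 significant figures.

L/L_☉ ≈ 488

d = 1/p = 1/1.30×10^-3″ = 769.2 pc
M = m − 5 log₁₀ d + 5 = 7.54 − 5·2.8861 + 5 = -1.890
M − M_☉ = -1.890 − 4.83 = -6.720
L/L_☉ = 10^(−0.4 × -6.720) = 487.7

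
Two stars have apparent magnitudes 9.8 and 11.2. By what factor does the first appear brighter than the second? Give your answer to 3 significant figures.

3.63

Magnitude difference = -1.4
Flux ratio = 10^(−0.4 Δm) = 10^(−0.4 × -1.4) = 10^0.560 = 3.631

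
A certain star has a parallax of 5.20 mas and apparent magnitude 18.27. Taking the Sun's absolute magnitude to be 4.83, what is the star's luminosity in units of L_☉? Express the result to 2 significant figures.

L/L_☉ ≈ 1.6×10^-3

d = 1/p = 1000/5.20 mas = 192.3 pc
M = m − 5 log₁₀ d + 5 = 18.27 − 5·2.2840 + 5 = 11.850
M − M_☉ = 11.850 − 4.83 = 7.020
L/L_☉ = 10^(−0.4 × 7.020) = 1.556×10^-3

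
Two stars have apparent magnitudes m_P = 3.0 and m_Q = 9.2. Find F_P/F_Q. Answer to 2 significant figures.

Magnitude difference = -6.2
Flux ratio = 10^(−0.4 Δm) = 10^(−0.4 × -6.2) = 10^2.480 = 302.0

F_P/F_Q ≈ 300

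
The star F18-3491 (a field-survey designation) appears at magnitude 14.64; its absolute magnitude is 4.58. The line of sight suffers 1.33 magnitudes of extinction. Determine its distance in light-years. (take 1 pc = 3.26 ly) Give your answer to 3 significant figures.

d ≈ 1820 ly

m − M = 5 log₁₀(d/10 pc) + A  ⇒  14.64 − (4.58) − 1.33 = 5 log₁₀(d/10)
8.730 = 5 log₁₀(d/10)
log₁₀ d = (m − M − A)/5 + 1 = 2.7460
d = 10^2.7460 = 557.2 pc
= 1816 ly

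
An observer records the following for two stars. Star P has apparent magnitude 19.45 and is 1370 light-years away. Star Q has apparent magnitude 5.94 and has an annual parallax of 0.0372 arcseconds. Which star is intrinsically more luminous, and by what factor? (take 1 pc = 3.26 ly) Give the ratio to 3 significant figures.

Star Q is more luminous, by a factor of 1040.

Star P: d = 1370 ly / 3.26 = 420.2 pc
Star P: M = m − 5 log₁₀ d + 5 = 19.45 − 5·2.6235 + 5 = 11.332
Star Q: d = 1/p = 1/0.0372″ = 26.88 pc
Star Q: M = m − 5 log₁₀ d + 5 = 5.94 − 5·1.4295 + 5 = 3.793
ΔM = M_P − M_Q = 11.332 − (3.793) = 7.540; smaller M is more luminous → Star Q.
L ratio = 10^(0.4 |ΔM|) = 10^3.016 = 1037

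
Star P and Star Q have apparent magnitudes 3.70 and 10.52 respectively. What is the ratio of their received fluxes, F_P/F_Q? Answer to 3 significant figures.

Magnitude difference = -6.82
Flux ratio = 10^(−0.4 Δm) = 10^(−0.4 × -6.82) = 10^2.728 = 534.6

F_P/F_Q ≈ 535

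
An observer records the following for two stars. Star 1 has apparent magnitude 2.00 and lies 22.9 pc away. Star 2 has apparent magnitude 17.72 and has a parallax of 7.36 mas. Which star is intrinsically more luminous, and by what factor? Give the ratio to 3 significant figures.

Star 1 is more luminous, by a factor of 55100.

Star 1: M = m − 5 log₁₀ d + 5 = 2.00 − 5·1.3598 + 5 = 0.201
Star 2: p = 7.36 mas = 7.36×10^-3″ → d = 1/p = 135.9 pc
Star 2: M = m − 5 log₁₀ d + 5 = 17.72 − 5·2.1331 + 5 = 12.054
ΔM = M_1 − M_2 = 0.201 − (12.054) = -11.854; smaller M is more luminous → Star 1.
L ratio = 10^(0.4 |ΔM|) = 10^4.741 = 55130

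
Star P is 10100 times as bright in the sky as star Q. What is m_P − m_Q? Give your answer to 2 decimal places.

Pogson: Δm = −2.5 log₁₀(ratio) = −2.5 log₁₀(10100) = −2.5 × 4.0043 = -10.011
Star P is brighter, so it has the smaller magnitude: the difference is negative.

m_P − m_Q ≈ -10.01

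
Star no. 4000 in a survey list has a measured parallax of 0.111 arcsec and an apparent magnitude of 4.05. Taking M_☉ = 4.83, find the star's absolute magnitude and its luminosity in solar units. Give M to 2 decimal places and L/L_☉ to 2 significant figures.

M ≈ 4.28; L/L_☉ ≈ 1.7

d = 1/p = 1/0.111″ = 9.009 pc
M = m − 5 log₁₀ d + 5 = 4.05 − 5·0.9547 + 5 = 4.277
M − M_☉ = 4.277 − 4.83 = -0.553
L/L_☉ = 10^(−0.4 × -0.553) = 1.665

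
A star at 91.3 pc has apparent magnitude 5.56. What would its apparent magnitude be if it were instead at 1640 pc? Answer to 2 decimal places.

Flux ∝ 1/d², so Δm = 5 log₁₀(d₂/d₁) = 5 log₁₀(1640/91.3) = 6.272
m₂ = m₁ + Δm = 5.56 + (6.272) = 11.832

m ≈ 11.83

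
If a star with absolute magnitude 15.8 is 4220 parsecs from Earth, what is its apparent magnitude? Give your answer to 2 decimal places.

m = M + 5 log₁₀ d − 5 = 15.8 + 5·3.6253 − 5 = 28.927

m ≈ 28.93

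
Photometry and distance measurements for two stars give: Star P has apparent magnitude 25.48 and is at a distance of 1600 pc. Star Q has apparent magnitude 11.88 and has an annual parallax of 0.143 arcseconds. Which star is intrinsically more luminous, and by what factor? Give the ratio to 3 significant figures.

Star Q is more luminous, by a factor of 5.26.

Star P: M = m − 5 log₁₀ d + 5 = 25.48 − 5·3.2041 + 5 = 14.459
Star Q: d = 1/p = 1/0.143″ = 6.993 pc
Star Q: M = m − 5 log₁₀ d + 5 = 11.88 − 5·0.8447 + 5 = 12.657
ΔM = M_P − M_Q = 14.459 − (12.657) = 1.803; smaller M is more luminous → Star Q.
L ratio = 10^(0.4 |ΔM|) = 10^0.721 = 5.261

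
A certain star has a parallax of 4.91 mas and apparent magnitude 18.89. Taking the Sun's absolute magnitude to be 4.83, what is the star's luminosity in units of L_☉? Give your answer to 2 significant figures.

L/L_☉ ≈ 9.9×10^-4

d = 1/p = 1000/4.91 mas = 203.7 pc
M = m − 5 log₁₀ d + 5 = 18.89 − 5·2.3089 + 5 = 12.345
M − M_☉ = 12.345 − 4.83 = 7.515
L/L_☉ = 10^(−0.4 × 7.515) = 9.859×10^-4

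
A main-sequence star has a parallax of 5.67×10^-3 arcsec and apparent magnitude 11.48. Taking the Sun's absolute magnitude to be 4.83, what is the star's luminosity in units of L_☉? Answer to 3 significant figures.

L/L_☉ ≈ 0.681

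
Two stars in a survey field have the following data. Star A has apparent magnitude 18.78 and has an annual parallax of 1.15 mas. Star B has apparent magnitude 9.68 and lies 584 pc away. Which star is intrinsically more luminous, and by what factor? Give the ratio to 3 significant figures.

Star A: p = 1.15 mas = 1.15×10^-3″ → d = 1/p = 869.6 pc
Star A: M = m − 5 log₁₀ d + 5 = 18.78 − 5·2.9393 + 5 = 9.083
Star B: M = m − 5 log₁₀ d + 5 = 9.68 − 5·2.7664 + 5 = 0.848
ΔM = M_A − M_B = 9.083 − (0.848) = 8.236; smaller M is more luminous → Star B.
L ratio = 10^(0.4 |ΔM|) = 10^3.294 = 1969

Star B is more luminous, by a factor of 1970.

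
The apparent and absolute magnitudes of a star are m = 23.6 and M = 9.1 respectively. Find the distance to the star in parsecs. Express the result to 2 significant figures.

μ = m − M = 14.500
m − M = 5 log₁₀ d − 5
log₁₀ d = (m − M)/5 + 1 = 3.9000
d = 10^3.9000 = 7943 pc

d ≈ 7900 pc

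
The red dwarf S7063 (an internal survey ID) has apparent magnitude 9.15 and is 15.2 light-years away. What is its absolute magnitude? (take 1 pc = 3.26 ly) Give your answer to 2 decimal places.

M ≈ 10.81

d = 15.2 ly / 3.26 = 4.663 pc
5 log₁₀(d/10 pc) = 5 log₁₀(4.663) − 5 = -1.657
M = m − 5 log₁₀(d/10) = 9.15 + 1.657 = 10.807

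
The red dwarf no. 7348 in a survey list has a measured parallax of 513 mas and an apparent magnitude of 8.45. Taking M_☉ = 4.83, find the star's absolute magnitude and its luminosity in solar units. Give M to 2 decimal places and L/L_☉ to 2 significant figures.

M ≈ 12.00; L/L_☉ ≈ 1.4×10^-3

d = 1/p = 1000/513 mas = 1.949 pc
M = m − 5 log₁₀ d + 5 = 8.45 − 5·0.2899 + 5 = 12.001
M − M_☉ = 12.001 − 4.83 = 7.171
L/L_☉ = 10^(−0.4 × 7.171) = 1.354×10^-3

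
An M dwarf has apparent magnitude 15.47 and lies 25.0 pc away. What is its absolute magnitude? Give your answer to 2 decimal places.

M ≈ 13.48

5 log₁₀(d/10 pc) = 5 log₁₀(25.00) − 5 = 1.990
M = m − 5 log₁₀(d/10) = 15.47 − 1.990 = 13.480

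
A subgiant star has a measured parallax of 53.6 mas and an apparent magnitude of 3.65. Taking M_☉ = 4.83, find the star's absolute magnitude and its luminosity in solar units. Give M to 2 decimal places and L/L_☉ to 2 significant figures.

d = 1/p = 1000/53.6 mas = 18.66 pc
M = m − 5 log₁₀ d + 5 = 3.65 − 5·1.2708 + 5 = 2.296
M − M_☉ = 2.296 − 4.83 = -2.534
L/L_☉ = 10^(−0.4 × -2.534) = 10.32

M ≈ 2.30; L/L_☉ ≈ 10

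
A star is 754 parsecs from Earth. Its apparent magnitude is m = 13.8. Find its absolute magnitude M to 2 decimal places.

M ≈ 4.41

5 log₁₀(d/10 pc) = 5 log₁₀(754.0) − 5 = 9.387
M = m − 5 log₁₀(d/10) = 13.8 − 9.387 = 4.413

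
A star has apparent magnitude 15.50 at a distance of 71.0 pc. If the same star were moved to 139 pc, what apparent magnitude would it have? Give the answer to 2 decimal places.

Flux ∝ 1/d², so Δm = 5 log₁₀(d₂/d₁) = 5 log₁₀(139/71.0) = 1.459
m₂ = m₁ + Δm = 15.50 + (1.459) = 16.959

m ≈ 16.96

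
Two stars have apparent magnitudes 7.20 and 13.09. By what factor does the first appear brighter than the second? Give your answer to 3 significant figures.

Δm = 7.20 − (13.09) = -5.89
Flux ratio = 10^(−0.4 Δm) = 10^(−0.4 × -5.89) = 10^2.356 = 227.0

227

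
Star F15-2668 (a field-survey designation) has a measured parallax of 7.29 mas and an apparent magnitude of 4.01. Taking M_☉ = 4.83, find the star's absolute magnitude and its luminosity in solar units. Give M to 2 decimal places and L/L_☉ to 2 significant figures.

d = 1/p = 1000/7.29 mas = 137.2 pc
M = m − 5 log₁₀ d + 5 = 4.01 − 5·2.1373 + 5 = -1.676
M − M_☉ = -1.676 − 4.83 = -6.506
L/L_☉ = 10^(−0.4 × -6.506) = 400.4

M ≈ -1.68; L/L_☉ ≈ 400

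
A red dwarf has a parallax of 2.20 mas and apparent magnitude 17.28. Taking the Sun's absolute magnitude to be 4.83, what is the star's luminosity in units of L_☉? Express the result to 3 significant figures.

d = 1/p = 1000/2.20 mas = 454.5 pc
M = m − 5 log₁₀ d + 5 = 17.28 − 5·2.6576 + 5 = 8.992
M − M_☉ = 8.992 − 4.83 = 4.162
L/L_☉ = 10^(−0.4 × 4.162) = 0.02163

L/L_☉ ≈ 0.0216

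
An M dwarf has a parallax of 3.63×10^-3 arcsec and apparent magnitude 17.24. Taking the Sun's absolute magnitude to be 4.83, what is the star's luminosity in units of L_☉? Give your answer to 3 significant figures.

L/L_☉ ≈ 8.24×10^-3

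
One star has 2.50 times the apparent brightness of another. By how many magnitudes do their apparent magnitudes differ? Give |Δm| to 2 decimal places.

|Δm| ≈ 0.99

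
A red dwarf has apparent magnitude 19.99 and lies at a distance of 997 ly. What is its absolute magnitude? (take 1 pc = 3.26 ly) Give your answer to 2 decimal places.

d = 997 ly / 3.26 = 305.8 pc
5 log₁₀(d/10 pc) = 5 log₁₀(305.8) − 5 = 7.427
M = m − 5 log₁₀(d/10) = 19.99 − 7.427 = 12.563

M ≈ 12.56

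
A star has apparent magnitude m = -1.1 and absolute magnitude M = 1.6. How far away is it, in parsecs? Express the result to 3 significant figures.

d ≈ 2.88 pc

μ = m − M = -2.700
m − M = 5 log₁₀ d − 5
log₁₀ d = (m − M)/5 + 1 = 0.4600
d = 10^0.4600 = 2.884 pc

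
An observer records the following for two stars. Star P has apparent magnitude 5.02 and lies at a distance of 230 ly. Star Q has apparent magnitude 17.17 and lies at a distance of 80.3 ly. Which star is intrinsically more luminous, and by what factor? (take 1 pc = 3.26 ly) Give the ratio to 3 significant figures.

Star P is more luminous, by a factor of 594000.

Star P: d = 230 ly / 3.26 = 70.55 pc
Star P: M = m − 5 log₁₀ d + 5 = 5.02 − 5·1.8485 + 5 = 0.777
Star Q: d = 80.3 ly / 3.26 = 24.63 pc
Star Q: M = m − 5 log₁₀ d + 5 = 17.17 − 5·1.3915 + 5 = 15.213
ΔM = M_P − M_Q = 0.777 − (15.213) = -14.435; smaller M is more luminous → Star P.
L ratio = 10^(0.4 |ΔM|) = 10^5.774 = 594300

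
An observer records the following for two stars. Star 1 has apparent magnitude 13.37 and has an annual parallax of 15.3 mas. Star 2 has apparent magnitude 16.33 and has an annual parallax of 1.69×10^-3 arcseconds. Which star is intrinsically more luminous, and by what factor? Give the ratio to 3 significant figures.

Star 1: p = 15.3 mas = 0.0153″ → d = 1/p = 65.36 pc
Star 1: M = m − 5 log₁₀ d + 5 = 13.37 − 5·1.8153 + 5 = 9.293
Star 2: d = 1/p = 1/1.69×10^-3″ = 591.7 pc
Star 2: M = m − 5 log₁₀ d + 5 = 16.33 − 5·2.7721 + 5 = 7.469
ΔM = M_1 − M_2 = 9.293 − (7.469) = 1.824; smaller M is more luminous → Star 2.
L ratio = 10^(0.4 |ΔM|) = 10^0.730 = 5.365

Star 2 is more luminous, by a factor of 5.37.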